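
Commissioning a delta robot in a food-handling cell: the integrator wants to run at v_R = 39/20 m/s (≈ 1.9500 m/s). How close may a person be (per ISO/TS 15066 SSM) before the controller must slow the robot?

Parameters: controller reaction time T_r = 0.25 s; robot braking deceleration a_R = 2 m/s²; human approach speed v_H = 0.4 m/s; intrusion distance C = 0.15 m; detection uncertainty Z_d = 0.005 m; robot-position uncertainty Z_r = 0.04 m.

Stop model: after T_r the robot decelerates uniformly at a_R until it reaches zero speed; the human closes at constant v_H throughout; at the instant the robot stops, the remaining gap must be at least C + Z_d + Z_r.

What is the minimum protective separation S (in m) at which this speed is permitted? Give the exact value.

S_min = 3397/1600 m = 2.1231 m

stop time T_s = (39/20)/2 = 0.9750 s
robot in T_r: 1.9500·0.2500 = 0.4875 m
robot under decel: 1.9500²/(2·2.0000) = 0.9506 m
human closes 0.4000·1.2250 = 0.4900 m
margins: 0.1500+0.0050+0.0400 = 0.1950 m
S_min ≈ 0.4875+0.9506+0.4900+0.1950  ⇒  S_min = 3397/1600 m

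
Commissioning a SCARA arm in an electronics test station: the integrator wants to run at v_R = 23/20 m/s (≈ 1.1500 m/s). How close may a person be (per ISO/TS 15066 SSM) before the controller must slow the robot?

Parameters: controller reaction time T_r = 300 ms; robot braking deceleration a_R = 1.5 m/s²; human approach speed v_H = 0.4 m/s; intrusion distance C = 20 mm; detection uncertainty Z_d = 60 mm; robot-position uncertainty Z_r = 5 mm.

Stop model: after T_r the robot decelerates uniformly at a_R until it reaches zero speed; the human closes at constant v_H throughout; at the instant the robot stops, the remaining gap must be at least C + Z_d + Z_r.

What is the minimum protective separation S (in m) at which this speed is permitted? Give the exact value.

T_s = v_R/a_R = (23/20)/(3/2) = 0.7667 s
robot covers v_R·T_r = 1.1500·0.3000 = 0.3450 m before braking
braking distance = 1.1500²/(2·1.5000) = 0.4408 m
human over T_r+T_s: 0.4000·(0.3000+0.7667) = 0.4267 m
margins: 0.0200+0.0600+0.0050 = 0.0850 m
S_min ≈ 0.3450+0.4408+0.4267+0.0850  ⇒  S_min = 519/400 m

S_min = 519/400 m = 1.2975 m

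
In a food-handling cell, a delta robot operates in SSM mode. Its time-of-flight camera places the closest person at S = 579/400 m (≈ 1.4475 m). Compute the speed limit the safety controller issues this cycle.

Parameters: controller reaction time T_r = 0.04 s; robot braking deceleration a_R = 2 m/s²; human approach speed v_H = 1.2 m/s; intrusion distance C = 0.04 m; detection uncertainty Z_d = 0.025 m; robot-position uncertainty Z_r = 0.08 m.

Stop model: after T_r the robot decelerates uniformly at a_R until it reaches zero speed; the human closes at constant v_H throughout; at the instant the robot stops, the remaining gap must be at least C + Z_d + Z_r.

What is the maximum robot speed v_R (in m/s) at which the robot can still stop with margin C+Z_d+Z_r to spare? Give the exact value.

quadratic (1/4)·v² + (16/25)·v + (-2509/2000) = 0
  disc = (16/25)² − 4·(1/4)·(-2509/2000) = 16641/10000 ; √disc = 129/100
  v_R = (−(16/25) + 129/100) / (2·(1/4)) = 13/10 m/s
check:
braking lasts T_s = (13/10)/2 = 0.6500 s
robot in T_r: 1.3000·0.0400 = 0.0520 m
robot under decel: 1.3000²/(2·2.0000) = 0.4225 m
person approaches 1.2000·(0.0400+0.6500) = 0.8280 m
C+Z_d+Z_r = 0.0400+0.0250+0.0800 = 0.1450 m
sum ≈ 0.0520+0.4225+0.8280+0.1450 ≈ 1.4475 m = S ✓

v_R_max = 13/10 m/s = 1.3000 m/s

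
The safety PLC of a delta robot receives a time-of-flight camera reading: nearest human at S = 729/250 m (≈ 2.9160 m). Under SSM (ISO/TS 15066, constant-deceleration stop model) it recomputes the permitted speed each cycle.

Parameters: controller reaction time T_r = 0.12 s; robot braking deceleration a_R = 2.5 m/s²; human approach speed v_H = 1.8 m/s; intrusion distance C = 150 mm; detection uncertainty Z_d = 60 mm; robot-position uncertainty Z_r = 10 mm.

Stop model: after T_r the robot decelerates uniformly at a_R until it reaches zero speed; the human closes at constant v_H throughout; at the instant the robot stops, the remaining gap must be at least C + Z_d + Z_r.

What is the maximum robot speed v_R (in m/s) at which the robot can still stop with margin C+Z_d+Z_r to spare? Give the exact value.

v_R_max = 2 m/s = 2.0000 m/s

quadratic (1/5)·v² + (21/25)·v + (-62/25) = 0
  disc = (21/25)² − 4·(1/5)·(-62/25) = 1681/625 ; √disc = 41/25
  v_R = (−(21/25) + 41/25) / (2·(1/5)) = 2 m/s
check:
stop time T_s = 2/(5/2) = 0.8000 s
reaction-phase robot travel = 2.0000·0.1200 = 0.2400 m
robot covers 2.0000·0.8000 − ½·2.5000·0.8000² = 0.8000 m while stopping
person approaches 1.8000·(0.1200+0.8000) = 1.6560 m
margins: 0.1500+0.0600+0.0100 = 0.2200 m
sum ≈ 0.2400+0.8000+1.6560+0.2200 ≈ 2.9160 m = S ✓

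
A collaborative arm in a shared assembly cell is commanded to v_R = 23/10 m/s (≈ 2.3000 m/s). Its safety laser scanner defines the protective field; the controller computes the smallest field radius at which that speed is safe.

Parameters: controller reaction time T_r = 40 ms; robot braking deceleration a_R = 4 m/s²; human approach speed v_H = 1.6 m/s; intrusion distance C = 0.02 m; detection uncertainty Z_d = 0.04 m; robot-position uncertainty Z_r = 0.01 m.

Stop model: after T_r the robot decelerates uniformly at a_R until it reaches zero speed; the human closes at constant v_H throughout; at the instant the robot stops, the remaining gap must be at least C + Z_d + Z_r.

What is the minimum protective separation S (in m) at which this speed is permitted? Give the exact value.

S_min = 7229/4000 m = 1.8073 m

T_s = v_R/a_R = (23/10)/4 = 0.5750 s
reaction-phase robot travel = 2.3000·0.0400 = 0.0920 m
robot under decel: 2.3000²/(2·4.0000) = 0.6613 m
person approaches 1.6000·(0.0400+0.5750) = 0.9840 m
margins: 0.0200+0.0400+0.0100 = 0.0700 m
S_min ≈ 0.0920+0.6613+0.9840+0.0700  ⇒  S_min = 7229/4000 m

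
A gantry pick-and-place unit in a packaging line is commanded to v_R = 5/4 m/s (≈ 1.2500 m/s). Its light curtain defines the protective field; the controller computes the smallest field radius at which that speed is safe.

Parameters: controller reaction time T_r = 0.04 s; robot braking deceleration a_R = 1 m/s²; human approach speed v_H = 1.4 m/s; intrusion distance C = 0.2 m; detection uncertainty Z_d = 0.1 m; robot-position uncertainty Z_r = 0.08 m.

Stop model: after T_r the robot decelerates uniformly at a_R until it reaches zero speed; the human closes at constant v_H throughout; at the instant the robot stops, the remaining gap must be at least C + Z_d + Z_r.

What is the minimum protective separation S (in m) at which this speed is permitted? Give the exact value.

S_min = 12069/4000 m = 3.0173 m

T_s = v_R/a_R = (5/4)/1 = 1.2500 s
reaction-phase robot travel = 1.2500·0.0400 = 0.0500 m
robot covers 1.2500·1.2500 − ½·1.0000·1.2500² = 0.7812 m while stopping
human over T_r+T_s: 1.4000·(0.0400+1.2500) = 1.8060 m
margins: 0.2000+0.1000+0.0800 = 0.3800 m
S_min ≈ 0.0500+0.7812+1.8060+0.3800  ⇒  S_min = 12069/4000 m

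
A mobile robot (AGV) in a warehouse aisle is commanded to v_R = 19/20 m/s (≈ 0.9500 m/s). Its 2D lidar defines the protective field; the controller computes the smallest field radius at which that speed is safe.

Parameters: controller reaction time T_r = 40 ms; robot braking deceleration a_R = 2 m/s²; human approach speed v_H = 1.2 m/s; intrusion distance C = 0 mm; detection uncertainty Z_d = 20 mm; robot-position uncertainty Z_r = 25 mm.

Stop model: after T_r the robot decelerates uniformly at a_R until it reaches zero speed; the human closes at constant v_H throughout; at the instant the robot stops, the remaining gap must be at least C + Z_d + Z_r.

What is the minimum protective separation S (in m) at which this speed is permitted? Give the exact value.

S_min = 7413/8000 m = 0.9266 m

stop time T_s = (19/20)/2 = 0.4750 s
reaction-phase robot travel = 0.9500·0.0400 = 0.0380 m
braking distance = 0.9500²/(2·2.0000) = 0.2256 m
human closes 1.2000·0.5150 = 0.6180 m
margins: 0.0000+0.0200+0.0250 = 0.0450 m
S_min ≈ 0.0380+0.2256+0.6180+0.0450  ⇒  S_min = 7413/8000 m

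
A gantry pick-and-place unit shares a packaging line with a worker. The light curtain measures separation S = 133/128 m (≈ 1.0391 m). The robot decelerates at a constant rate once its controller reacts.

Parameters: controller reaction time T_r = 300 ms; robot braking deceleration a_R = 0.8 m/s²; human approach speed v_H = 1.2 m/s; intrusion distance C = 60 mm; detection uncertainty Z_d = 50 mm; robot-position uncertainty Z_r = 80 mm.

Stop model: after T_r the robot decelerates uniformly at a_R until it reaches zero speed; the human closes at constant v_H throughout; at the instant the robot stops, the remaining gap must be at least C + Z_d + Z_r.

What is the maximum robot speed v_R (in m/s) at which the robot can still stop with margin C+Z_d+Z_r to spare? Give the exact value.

v_R_max = 1/4 m/s = 0.2500 m/s

collect terms ⇒ (5/8)·v_R² + (9/5)·v_R + (-313/640) = 0
  disc = (9/5)² − 4·(5/8)·(-313/640) = 28561/6400 ; √disc = 169/80
  v_R = (−(9/5) + 169/80) / (2·(5/8)) = 1/4 m/s
check:
braking lasts T_s = (1/4)/(4/5) = 0.3125 s
reaction-phase robot travel = 0.2500·0.3000 = 0.0750 m
braking distance = 0.2500²/(2·0.8000) = 0.0391 m
person approaches 1.2000·(0.3000+0.3125) = 0.7350 m
margins: 0.0600+0.0500+0.0800 = 0.1900 m
sum ≈ 0.0750+0.0391+0.7350+0.1900 ≈ 1.0391 m = S ✓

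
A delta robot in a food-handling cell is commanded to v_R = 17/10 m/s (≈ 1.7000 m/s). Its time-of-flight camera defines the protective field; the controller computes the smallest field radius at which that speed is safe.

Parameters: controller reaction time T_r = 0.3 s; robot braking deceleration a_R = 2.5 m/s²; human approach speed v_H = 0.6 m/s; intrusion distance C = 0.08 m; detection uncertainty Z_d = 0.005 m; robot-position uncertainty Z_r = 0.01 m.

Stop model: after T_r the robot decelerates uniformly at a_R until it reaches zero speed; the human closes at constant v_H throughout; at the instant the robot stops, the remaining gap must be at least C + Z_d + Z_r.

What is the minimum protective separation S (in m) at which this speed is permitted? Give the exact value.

braking lasts T_s = (17/10)/(5/2) = 0.6800 s
robot in T_r: 1.7000·0.3000 = 0.5100 m
robot under decel: 1.7000²/(2·2.5000) = 0.5780 m
human closes 0.6000·0.9800 = 0.5880 m
residual clearance needed = 0.0800+0.0050+0.0100 = 0.0950 m
S_min ≈ 0.5100+0.5780+0.5880+0.0950  ⇒  S_min = 1771/1000 m

S_min = 1771/1000 m = 1.7710 m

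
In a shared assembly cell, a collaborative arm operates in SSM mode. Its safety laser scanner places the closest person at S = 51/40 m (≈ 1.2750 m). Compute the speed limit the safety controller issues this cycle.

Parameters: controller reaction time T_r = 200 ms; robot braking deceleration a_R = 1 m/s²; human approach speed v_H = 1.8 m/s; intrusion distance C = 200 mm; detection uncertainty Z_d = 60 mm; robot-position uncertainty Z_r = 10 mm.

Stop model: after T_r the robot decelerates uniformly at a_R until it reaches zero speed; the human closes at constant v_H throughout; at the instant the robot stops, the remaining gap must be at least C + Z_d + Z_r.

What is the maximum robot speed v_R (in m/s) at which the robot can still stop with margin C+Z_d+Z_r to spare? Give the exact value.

v_R_max = 3/10 m/s = 0.3000 m/s

collect terms ⇒ (1/2)·v_R² + (2)·v_R + (-129/200) = 0
  disc = (2)² − 4·(1/2)·(-129/200) = 529/100 ; √disc = 23/10
  v_R = (−(2) + 23/10) / (2·(1/2)) = 3/10 m/s
check:
stop time T_s = (3/10)/1 = 0.3000 s
robot covers v_R·T_r = 0.3000·0.2000 = 0.0600 m before braking
robot under decel: 0.3000²/(2·1.0000) = 0.0450 m
person approaches 1.8000·(0.2000+0.3000) = 0.9000 m
margins: 0.2000+0.0600+0.0100 = 0.2700 m
sum ≈ 0.0600+0.0450+0.9000+0.2700 ≈ 1.2750 m = S ✓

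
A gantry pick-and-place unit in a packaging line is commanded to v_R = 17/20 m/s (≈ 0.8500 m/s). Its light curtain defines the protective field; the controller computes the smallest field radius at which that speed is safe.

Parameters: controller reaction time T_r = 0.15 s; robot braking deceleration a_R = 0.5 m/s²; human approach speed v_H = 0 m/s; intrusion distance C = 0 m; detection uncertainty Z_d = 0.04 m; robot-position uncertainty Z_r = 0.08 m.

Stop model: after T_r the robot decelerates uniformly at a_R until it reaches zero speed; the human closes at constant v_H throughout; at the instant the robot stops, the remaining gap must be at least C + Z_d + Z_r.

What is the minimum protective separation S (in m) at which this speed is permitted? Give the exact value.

S_min = 97/100 m = 0.9700 m

stop time T_s = (17/20)/(1/2) = 1.7000 s
reaction-phase robot travel = 0.8500·0.1500 = 0.1275 m
robot covers 0.8500·1.7000 − ½·0.5000·1.7000² = 0.7225 m while stopping
person approaches 0.0000·(0.1500+1.7000) = 0.0000 m
residual clearance needed = 0.0000+0.0400+0.0800 = 0.1200 m
S_min ≈ 0.1275+0.7225+0.0000+0.1200  ⇒  S_min = 97/100 m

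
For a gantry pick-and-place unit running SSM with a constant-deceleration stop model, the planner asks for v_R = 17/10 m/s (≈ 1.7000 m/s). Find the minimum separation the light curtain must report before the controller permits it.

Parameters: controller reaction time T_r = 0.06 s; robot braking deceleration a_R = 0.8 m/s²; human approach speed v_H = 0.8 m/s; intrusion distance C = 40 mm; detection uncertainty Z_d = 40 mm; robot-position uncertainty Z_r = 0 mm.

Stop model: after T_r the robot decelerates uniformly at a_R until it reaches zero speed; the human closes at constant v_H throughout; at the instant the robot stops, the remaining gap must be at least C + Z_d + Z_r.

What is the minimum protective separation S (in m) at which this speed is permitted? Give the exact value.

S_min = 2989/800 m = 3.7363 m

stop time T_s = (17/10)/(4/5) = 2.1250 s
robot covers v_R·T_r = 1.7000·0.0600 = 0.1020 m before braking
robot under decel: 1.7000²/(2·0.8000) = 1.8062 m
human closes 0.8000·2.1850 = 1.7480 m
residual clearance needed = 0.0400+0.0400+0.0000 = 0.0800 m
S_min ≈ 0.1020+1.8062+1.7480+0.0800  ⇒  S_min = 2989/800 m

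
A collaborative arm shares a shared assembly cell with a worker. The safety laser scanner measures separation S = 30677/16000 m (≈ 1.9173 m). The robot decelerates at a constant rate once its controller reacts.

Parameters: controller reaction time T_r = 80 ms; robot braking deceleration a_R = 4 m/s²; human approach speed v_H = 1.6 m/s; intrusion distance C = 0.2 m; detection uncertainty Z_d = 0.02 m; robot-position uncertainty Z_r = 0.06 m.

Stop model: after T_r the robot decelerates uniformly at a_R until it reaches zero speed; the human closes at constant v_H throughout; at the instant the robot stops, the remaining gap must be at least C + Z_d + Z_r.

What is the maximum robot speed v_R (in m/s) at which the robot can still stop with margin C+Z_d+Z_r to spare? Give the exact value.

at the boundary: (1/8)·v² + (12/25)·v + (-24149/16000) = 0
  disc = (12/25)² − 4·(1/8)·(-24149/16000) = 157609/160000 ; √disc = 397/400
  v_R = (−(12/25) + 397/400) / (2·(1/8)) = 41/20 m/s
check:
stop time T_s = (41/20)/4 = 0.5125 s
reaction-phase robot travel = 2.0500·0.0800 = 0.1640 m
robot covers 2.0500·0.5125 − ½·4.0000·0.5125² = 0.5253 m while stopping
human over T_r+T_s: 1.6000·(0.0800+0.5125) = 0.9480 m
margins: 0.2000+0.0200+0.0600 = 0.2800 m
sum ≈ 0.1640+0.5253+0.9480+0.2800 ≈ 1.9173 m = S ✓

v_R_max = 41/20 m/s = 2.0500 m/s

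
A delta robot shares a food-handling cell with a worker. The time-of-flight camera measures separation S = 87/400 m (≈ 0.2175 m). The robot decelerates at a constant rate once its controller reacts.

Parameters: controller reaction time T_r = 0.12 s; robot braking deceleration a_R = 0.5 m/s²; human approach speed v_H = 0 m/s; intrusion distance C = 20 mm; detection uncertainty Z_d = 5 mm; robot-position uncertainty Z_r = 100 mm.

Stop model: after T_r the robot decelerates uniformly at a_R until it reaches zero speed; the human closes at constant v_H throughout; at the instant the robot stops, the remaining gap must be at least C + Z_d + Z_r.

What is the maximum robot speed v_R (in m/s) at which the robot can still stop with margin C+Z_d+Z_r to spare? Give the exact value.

v_R_max = 1/4 m/s = 0.2500 m/s

at the boundary: (1)·v² + (3/25)·v + (-37/400) = 0
  disc = (3/25)² − 4·(1)·(-37/400) = 961/2500 ; √disc = 31/50
  v_R = (−(3/25) + 31/50) / (2·(1)) = 1/4 m/s
check:
T_s = v_R/a_R = (1/4)/(1/2) = 0.5000 s
robot in T_r: 0.2500·0.1200 = 0.0300 m
braking distance = 0.2500²/(2·0.5000) = 0.0625 m
human over T_r+T_s: 0.0000·(0.1200+0.5000) = 0.0000 m
C+Z_d+Z_r = 0.0200+0.0050+0.1000 = 0.1250 m
sum ≈ 0.0300+0.0625+0.0000+0.1250 ≈ 0.2175 m = S ✓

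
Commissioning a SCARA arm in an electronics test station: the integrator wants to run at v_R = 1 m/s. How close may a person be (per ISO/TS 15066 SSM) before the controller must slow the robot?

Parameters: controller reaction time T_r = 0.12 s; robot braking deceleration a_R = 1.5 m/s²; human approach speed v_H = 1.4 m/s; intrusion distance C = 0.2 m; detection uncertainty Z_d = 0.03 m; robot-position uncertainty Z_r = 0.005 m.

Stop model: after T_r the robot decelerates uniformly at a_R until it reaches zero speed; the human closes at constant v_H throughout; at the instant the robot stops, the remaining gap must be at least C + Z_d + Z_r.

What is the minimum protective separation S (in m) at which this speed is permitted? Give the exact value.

S_min = 5369/3000 m = 1.7897 m

stop time T_s = 1/(3/2) = 0.6667 s
robot covers v_R·T_r = 1.0000·0.1200 = 0.1200 m before braking
braking distance = 1.0000²/(2·1.5000) = 0.3333 m
person approaches 1.4000·(0.1200+0.6667) = 1.1013 m
residual clearance needed = 0.2000+0.0300+0.0050 = 0.2350 m
S_min ≈ 0.1200+0.3333+1.1013+0.2350  ⇒  S_min = 5369/3000 m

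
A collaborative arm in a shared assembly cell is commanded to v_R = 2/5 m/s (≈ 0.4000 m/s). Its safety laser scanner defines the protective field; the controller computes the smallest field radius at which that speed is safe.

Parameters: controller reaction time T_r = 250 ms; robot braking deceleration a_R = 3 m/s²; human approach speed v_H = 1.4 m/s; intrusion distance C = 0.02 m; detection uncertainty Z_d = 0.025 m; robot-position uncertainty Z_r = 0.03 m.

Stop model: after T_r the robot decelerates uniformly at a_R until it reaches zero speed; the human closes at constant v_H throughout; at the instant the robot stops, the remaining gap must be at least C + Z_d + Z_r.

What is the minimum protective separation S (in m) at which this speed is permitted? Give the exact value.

S_min = 443/600 m = 0.7383 m

braking lasts T_s = (2/5)/3 = 0.1333 s
robot in T_r: 0.4000·0.2500 = 0.1000 m
robot under decel: 0.4000²/(2·3.0000) = 0.0267 m
human over T_r+T_s: 1.4000·(0.2500+0.1333) = 0.5367 m
margins: 0.0200+0.0250+0.0300 = 0.0750 m
S_min ≈ 0.1000+0.0267+0.5367+0.0750  ⇒  S_min = 443/600 m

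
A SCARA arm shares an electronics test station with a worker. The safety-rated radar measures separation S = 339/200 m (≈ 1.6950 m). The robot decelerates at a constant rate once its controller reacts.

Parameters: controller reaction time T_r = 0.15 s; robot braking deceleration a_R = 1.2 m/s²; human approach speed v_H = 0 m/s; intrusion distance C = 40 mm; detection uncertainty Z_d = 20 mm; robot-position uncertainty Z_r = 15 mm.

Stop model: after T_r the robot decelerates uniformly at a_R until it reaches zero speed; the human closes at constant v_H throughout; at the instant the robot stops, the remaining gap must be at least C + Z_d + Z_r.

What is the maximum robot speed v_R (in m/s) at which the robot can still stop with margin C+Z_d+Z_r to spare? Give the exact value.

v_R_max = 9/5 m/s = 1.8000 m/s

at the boundary: (5/12)·v² + (3/20)·v + (-81/50) = 0
  disc = (3/20)² − 4·(5/12)·(-81/50) = 1089/400 ; √disc = 33/20
  v_R = (−(3/20) + 33/20) / (2·(5/12)) = 9/5 m/s
check:
stop time T_s = (9/5)/(6/5) = 1.5000 s
robot in T_r: 1.8000·0.1500 = 0.2700 m
robot covers 1.8000·1.5000 − ½·1.2000·1.5000² = 1.3500 m while stopping
person approaches 0.0000·(0.1500+1.5000) = 0.0000 m
margins: 0.0400+0.0200+0.0150 = 0.0750 m
sum ≈ 0.2700+1.3500+0.0000+0.0750 ≈ 1.6950 m = S ✓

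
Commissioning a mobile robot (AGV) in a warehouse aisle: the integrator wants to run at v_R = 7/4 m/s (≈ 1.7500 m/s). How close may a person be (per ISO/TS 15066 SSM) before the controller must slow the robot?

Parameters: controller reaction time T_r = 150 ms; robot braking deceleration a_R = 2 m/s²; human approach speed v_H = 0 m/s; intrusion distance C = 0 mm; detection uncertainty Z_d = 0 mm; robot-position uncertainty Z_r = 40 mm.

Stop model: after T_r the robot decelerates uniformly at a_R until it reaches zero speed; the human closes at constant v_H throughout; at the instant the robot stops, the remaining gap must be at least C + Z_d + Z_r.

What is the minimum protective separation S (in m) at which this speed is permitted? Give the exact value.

braking lasts T_s = (7/4)/2 = 0.8750 s
robot covers v_R·T_r = 1.7500·0.1500 = 0.2625 m before braking
robot covers 1.7500·0.8750 − ½·2.0000·0.8750² = 0.7656 m while stopping
human over T_r+T_s: 0.0000·(0.1500+0.8750) = 0.0000 m
residual clearance needed = 0.0000+0.0000+0.0400 = 0.0400 m
S_min ≈ 0.2625+0.7656+0.0000+0.0400  ⇒  S_min = 1709/1600 m

S_min = 1709/1600 m = 1.0681 m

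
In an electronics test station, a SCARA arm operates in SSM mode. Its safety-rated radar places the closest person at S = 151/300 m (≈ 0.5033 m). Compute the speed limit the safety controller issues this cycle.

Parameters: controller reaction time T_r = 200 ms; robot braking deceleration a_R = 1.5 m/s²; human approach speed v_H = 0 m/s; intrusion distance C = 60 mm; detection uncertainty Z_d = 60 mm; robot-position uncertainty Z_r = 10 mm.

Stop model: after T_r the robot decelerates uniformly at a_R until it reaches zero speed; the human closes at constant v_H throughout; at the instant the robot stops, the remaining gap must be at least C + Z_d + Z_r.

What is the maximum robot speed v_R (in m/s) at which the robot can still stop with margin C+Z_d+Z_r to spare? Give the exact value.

quadratic (1/3)·v² + (1/5)·v + (-28/75) = 0
  disc = (1/5)² − 4·(1/3)·(-28/75) = 121/225 ; √disc = 11/15
  v_R = (−(1/5) + 11/15) / (2·(1/3)) = 4/5 m/s
check:
braking lasts T_s = (4/5)/(3/2) = 0.5333 s
robot covers v_R·T_r = 0.8000·0.2000 = 0.1600 m before braking
braking distance = 0.8000²/(2·1.5000) = 0.2133 m
human over T_r+T_s: 0.0000·(0.2000+0.5333) = 0.0000 m
C+Z_d+Z_r = 0.0600+0.0600+0.0100 = 0.1300 m
sum ≈ 0.1600+0.2133+0.0000+0.1300 ≈ 0.5033 m = S ✓

v_R_max = 4/5 m/s = 0.8000 m/s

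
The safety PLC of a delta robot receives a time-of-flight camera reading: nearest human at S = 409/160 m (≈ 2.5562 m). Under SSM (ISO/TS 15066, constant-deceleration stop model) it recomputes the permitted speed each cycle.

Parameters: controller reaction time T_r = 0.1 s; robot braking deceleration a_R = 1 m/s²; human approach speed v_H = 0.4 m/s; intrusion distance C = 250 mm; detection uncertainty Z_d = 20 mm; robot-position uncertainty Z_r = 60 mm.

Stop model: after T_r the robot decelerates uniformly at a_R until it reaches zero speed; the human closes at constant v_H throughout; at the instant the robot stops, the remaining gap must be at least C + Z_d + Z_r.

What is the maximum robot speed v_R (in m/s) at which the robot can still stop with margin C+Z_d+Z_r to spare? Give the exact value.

v_R_max = 33/20 m/s = 1.6500 m/s

quadratic (1/2)·v² + (1/2)·v + (-1749/800) = 0
  disc = (1/2)² − 4·(1/2)·(-1749/800) = 1849/400 ; √disc = 43/20
  v_R = (−(1/2) + 43/20) / (2·(1/2)) = 33/20 m/s
check:
T_s = v_R/a_R = (33/20)/1 = 1.6500 s
reaction-phase robot travel = 1.6500·0.1000 = 0.1650 m
robot under decel: 1.6500²/(2·1.0000) = 1.3613 m
human over T_r+T_s: 0.4000·(0.1000+1.6500) = 0.7000 m
margins: 0.2500+0.0200+0.0600 = 0.3300 m
sum ≈ 0.1650+1.3613+0.7000+0.3300 ≈ 2.5562 m = S ✓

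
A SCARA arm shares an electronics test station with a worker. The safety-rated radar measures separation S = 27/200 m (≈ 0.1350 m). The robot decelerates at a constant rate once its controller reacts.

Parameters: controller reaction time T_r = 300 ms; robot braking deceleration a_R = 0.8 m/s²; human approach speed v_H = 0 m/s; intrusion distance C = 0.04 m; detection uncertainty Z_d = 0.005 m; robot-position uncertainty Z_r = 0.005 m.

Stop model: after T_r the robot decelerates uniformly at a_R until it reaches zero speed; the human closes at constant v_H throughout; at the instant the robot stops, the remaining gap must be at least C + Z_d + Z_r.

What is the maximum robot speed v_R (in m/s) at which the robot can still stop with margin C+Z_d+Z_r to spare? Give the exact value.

collect terms ⇒ (5/8)·v_R² + (3/10)·v_R + (-17/200) = 0
  disc = (3/10)² − 4·(5/8)·(-17/200) = 121/400 ; √disc = 11/20
  v_R = (−(3/10) + 11/20) / (2·(5/8)) = 1/5 m/s
check:
braking lasts T_s = (1/5)/(4/5) = 0.2500 s
reaction-phase robot travel = 0.2000·0.3000 = 0.0600 m
robot under decel: 0.2000²/(2·0.8000) = 0.0250 m
human closes 0.0000·0.5500 = 0.0000 m
residual clearance needed = 0.0400+0.0050+0.0050 = 0.0500 m
sum ≈ 0.0600+0.0250+0.0000+0.0500 ≈ 0.1350 m = S ✓

v_R_max = 1/5 m/s = 0.2000 m/s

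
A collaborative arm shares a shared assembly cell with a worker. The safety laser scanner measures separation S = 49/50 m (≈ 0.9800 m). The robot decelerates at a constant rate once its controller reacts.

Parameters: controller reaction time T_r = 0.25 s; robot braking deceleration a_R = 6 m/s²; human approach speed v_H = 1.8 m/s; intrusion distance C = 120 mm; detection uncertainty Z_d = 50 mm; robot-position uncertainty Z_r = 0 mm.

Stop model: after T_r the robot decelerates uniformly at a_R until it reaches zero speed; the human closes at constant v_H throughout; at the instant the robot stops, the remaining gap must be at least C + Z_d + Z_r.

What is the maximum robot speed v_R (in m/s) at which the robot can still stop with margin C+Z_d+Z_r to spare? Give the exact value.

v_R_max = 3/5 m/s = 0.6000 m/s

quadratic (1/12)·v² + (11/20)·v + (-9/25) = 0
  disc = (11/20)² − 4·(1/12)·(-9/25) = 169/400 ; √disc = 13/20
  v_R = (−(11/20) + 13/20) / (2·(1/12)) = 3/5 m/s
check:
braking lasts T_s = (3/5)/6 = 0.1000 s
reaction-phase robot travel = 0.6000·0.2500 = 0.1500 m
braking distance = 0.6000²/(2·6.0000) = 0.0300 m
human over T_r+T_s: 1.8000·(0.2500+0.1000) = 0.6300 m
C+Z_d+Z_r = 0.1200+0.0500+0.0000 = 0.1700 m
sum ≈ 0.1500+0.0300+0.6300+0.1700 ≈ 0.9800 m = S ✓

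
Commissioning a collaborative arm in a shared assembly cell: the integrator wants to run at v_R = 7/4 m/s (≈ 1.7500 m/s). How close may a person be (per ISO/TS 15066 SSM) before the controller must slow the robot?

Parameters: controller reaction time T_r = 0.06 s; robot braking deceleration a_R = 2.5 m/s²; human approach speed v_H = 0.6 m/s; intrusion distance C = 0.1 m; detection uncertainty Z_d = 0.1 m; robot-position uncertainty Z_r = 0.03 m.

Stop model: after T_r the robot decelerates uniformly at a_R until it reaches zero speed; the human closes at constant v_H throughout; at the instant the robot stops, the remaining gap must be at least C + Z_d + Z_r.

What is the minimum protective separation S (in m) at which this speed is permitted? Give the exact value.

T_s = v_R/a_R = (7/4)/(5/2) = 0.7000 s
robot covers v_R·T_r = 1.7500·0.0600 = 0.1050 m before braking
robot covers 1.7500·0.7000 − ½·2.5000·0.7000² = 0.6125 m while stopping
human closes 0.6000·0.7600 = 0.4560 m
residual clearance needed = 0.1000+0.1000+0.0300 = 0.2300 m
S_min ≈ 0.1050+0.6125+0.4560+0.2300  ⇒  S_min = 2807/2000 m

S_min = 2807/2000 m = 1.4035 m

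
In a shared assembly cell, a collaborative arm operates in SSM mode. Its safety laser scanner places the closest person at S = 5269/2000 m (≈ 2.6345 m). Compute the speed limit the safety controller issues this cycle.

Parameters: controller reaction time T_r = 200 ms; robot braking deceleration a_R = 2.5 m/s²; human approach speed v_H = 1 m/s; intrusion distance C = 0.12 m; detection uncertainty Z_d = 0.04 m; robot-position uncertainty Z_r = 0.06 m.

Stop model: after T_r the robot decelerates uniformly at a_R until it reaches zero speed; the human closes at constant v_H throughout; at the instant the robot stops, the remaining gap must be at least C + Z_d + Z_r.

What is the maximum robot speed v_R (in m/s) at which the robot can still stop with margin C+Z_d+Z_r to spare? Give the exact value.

v_R_max = 43/20 m/s = 2.1500 m/s

quadratic (1/5)·v² + (3/5)·v + (-4429/2000) = 0
  disc = (3/5)² − 4·(1/5)·(-4429/2000) = 5329/2500 ; √disc = 73/50
  v_R = (−(3/5) + 73/50) / (2·(1/5)) = 43/20 m/s
check:
braking lasts T_s = (43/20)/(5/2) = 0.8600 s
robot in T_r: 2.1500·0.2000 = 0.4300 m
robot covers 2.1500·0.8600 − ½·2.5000·0.8600² = 0.9245 m while stopping
human over T_r+T_s: 1.0000·(0.2000+0.8600) = 1.0600 m
margins: 0.1200+0.0400+0.0600 = 0.2200 m
sum ≈ 0.4300+0.9245+1.0600+0.2200 ≈ 2.6345 m = S ✓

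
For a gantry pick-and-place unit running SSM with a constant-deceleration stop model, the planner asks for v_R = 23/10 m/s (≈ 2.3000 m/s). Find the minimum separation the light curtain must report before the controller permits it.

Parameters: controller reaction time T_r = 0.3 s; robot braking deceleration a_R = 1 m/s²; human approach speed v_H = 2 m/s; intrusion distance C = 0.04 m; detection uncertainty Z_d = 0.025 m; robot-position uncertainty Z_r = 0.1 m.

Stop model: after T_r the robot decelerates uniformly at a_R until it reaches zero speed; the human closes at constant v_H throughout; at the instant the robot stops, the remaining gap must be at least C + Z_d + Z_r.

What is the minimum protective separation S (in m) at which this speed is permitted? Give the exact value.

S_min = 87/10 m = 8.7000 m

braking lasts T_s = (23/10)/1 = 2.3000 s
reaction-phase robot travel = 2.3000·0.3000 = 0.6900 m
robot under decel: 2.3000²/(2·1.0000) = 2.6450 m
person approaches 2.0000·(0.3000+2.3000) = 5.2000 m
margins: 0.0400+0.0250+0.1000 = 0.1650 m
S_min ≈ 0.6900+2.6450+5.2000+0.1650  ⇒  S_min = 87/10 m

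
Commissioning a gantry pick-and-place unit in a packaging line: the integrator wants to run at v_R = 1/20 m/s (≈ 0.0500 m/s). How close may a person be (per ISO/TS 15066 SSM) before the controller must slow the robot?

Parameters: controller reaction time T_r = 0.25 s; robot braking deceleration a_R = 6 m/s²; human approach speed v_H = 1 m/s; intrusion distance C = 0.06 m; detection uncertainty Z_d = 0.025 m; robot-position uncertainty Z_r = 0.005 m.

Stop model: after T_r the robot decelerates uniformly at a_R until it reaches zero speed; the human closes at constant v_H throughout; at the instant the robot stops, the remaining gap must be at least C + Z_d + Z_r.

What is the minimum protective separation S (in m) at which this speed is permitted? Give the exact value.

stop time T_s = (1/20)/6 = 0.0083 s
robot in T_r: 0.0500·0.2500 = 0.0125 m
robot under decel: 0.0500²/(2·6.0000) = 0.0002 m
human over T_r+T_s: 1.0000·(0.2500+0.0083) = 0.2583 m
margins: 0.0600+0.0250+0.0050 = 0.0900 m
S_min ≈ 0.0125+0.0002+0.2583+0.0900  ⇒  S_min = 1733/4800 m

S_min = 1733/4800 m = 0.3610 m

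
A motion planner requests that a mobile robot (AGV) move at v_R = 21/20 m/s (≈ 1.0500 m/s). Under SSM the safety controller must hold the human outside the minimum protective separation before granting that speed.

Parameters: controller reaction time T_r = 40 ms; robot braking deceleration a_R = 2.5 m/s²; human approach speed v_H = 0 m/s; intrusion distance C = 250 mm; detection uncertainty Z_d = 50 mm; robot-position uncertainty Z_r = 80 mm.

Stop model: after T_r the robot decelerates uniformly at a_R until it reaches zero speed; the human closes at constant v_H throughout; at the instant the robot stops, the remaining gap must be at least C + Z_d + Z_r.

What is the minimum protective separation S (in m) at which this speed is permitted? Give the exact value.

S_min = 257/400 m = 0.6425 m

stop time T_s = (21/20)/(5/2) = 0.4200 s
robot in T_r: 1.0500·0.0400 = 0.0420 m
braking distance = 1.0500²/(2·2.5000) = 0.2205 m
human closes 0.0000·0.4600 = 0.0000 m
margins: 0.2500+0.0500+0.0800 = 0.3800 m
S_min ≈ 0.0420+0.2205+0.0000+0.3800  ⇒  S_min = 257/400 m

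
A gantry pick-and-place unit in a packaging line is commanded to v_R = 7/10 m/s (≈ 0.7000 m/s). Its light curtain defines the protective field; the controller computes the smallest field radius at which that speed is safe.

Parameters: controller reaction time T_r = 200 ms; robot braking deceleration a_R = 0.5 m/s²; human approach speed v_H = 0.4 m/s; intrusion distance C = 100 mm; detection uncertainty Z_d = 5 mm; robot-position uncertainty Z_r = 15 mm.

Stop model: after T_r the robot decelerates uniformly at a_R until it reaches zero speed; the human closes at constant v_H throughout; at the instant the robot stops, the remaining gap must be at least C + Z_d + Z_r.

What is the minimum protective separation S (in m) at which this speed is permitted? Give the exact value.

T_s = v_R/a_R = (7/10)/(1/2) = 1.4000 s
reaction-phase robot travel = 0.7000·0.2000 = 0.1400 m
robot covers 0.7000·1.4000 − ½·0.5000·1.4000² = 0.4900 m while stopping
human closes 0.4000·1.6000 = 0.6400 m
margins: 0.1000+0.0050+0.0150 = 0.1200 m
S_min ≈ 0.1400+0.4900+0.6400+0.1200  ⇒  S_min = 139/100 m

S_min = 139/100 m = 1.3900 m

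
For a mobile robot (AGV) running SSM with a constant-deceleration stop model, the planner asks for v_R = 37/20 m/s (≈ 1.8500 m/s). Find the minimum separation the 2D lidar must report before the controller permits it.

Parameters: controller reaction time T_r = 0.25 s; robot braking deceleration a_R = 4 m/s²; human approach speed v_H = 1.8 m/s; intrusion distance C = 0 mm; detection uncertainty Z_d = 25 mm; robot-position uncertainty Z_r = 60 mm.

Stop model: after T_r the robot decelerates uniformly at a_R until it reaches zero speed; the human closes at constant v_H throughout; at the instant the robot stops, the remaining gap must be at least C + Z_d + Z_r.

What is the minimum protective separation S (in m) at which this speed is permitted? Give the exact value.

T_s = v_R/a_R = (37/20)/4 = 0.4625 s
reaction-phase robot travel = 1.8500·0.2500 = 0.4625 m
robot under decel: 1.8500²/(2·4.0000) = 0.4278 m
human closes 1.8000·0.7125 = 1.2825 m
residual clearance needed = 0.0000+0.0250+0.0600 = 0.0850 m
S_min ≈ 0.4625+0.4278+1.2825+0.0850  ⇒  S_min = 289/128 m

S_min = 289/128 m = 2.2578 m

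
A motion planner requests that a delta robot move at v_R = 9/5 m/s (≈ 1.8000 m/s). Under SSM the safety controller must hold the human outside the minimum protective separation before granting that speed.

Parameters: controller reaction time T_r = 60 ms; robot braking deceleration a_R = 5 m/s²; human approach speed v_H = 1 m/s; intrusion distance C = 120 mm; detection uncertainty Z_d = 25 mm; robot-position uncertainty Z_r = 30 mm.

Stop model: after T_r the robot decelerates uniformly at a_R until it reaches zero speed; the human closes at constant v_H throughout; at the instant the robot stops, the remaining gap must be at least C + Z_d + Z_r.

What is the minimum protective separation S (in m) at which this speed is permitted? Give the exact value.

T_s = v_R/a_R = (9/5)/5 = 0.3600 s
reaction-phase robot travel = 1.8000·0.0600 = 0.1080 m
robot under decel: 1.8000²/(2·5.0000) = 0.3240 m
human closes 1.0000·0.4200 = 0.4200 m
C+Z_d+Z_r = 0.1200+0.0250+0.0300 = 0.1750 m
S_min ≈ 0.1080+0.3240+0.4200+0.1750  ⇒  S_min = 1027/1000 m

S_min = 1027/1000 m = 1.0270 m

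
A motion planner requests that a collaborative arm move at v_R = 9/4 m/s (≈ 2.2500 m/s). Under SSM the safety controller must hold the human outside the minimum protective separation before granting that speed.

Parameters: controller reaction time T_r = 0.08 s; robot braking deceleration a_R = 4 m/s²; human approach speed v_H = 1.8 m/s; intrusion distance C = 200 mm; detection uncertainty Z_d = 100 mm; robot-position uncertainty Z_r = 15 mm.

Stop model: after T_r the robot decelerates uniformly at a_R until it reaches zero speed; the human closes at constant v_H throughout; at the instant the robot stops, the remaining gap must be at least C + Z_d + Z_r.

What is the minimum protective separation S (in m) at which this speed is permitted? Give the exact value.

braking lasts T_s = (9/4)/4 = 0.5625 s
robot in T_r: 2.2500·0.0800 = 0.1800 m
robot covers 2.2500·0.5625 − ½·4.0000·0.5625² = 0.6328 m while stopping
person approaches 1.8000·(0.0800+0.5625) = 1.1565 m
C+Z_d+Z_r = 0.2000+0.1000+0.0150 = 0.3150 m
S_min ≈ 0.1800+0.6328+1.1565+0.3150  ⇒  S_min = 36549/16000 m

S_min = 36549/16000 m = 2.2843 m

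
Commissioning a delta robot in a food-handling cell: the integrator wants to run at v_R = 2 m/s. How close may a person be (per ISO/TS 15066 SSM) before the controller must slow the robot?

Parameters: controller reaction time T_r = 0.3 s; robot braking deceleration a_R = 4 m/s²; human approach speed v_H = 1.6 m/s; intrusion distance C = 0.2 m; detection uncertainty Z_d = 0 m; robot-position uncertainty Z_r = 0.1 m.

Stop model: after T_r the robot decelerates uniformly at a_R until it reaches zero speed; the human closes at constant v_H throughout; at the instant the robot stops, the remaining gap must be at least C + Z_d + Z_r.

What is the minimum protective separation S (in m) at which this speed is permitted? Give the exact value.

braking lasts T_s = 2/4 = 0.5000 s
robot in T_r: 2.0000·0.3000 = 0.6000 m
robot covers 2.0000·0.5000 − ½·4.0000·0.5000² = 0.5000 m while stopping
human over T_r+T_s: 1.6000·(0.3000+0.5000) = 1.2800 m
C+Z_d+Z_r = 0.2000+0.0000+0.1000 = 0.3000 m
S_min ≈ 0.6000+0.5000+1.2800+0.3000  ⇒  S_min = 67/25 m

S_min = 67/25 m = 2.6800 m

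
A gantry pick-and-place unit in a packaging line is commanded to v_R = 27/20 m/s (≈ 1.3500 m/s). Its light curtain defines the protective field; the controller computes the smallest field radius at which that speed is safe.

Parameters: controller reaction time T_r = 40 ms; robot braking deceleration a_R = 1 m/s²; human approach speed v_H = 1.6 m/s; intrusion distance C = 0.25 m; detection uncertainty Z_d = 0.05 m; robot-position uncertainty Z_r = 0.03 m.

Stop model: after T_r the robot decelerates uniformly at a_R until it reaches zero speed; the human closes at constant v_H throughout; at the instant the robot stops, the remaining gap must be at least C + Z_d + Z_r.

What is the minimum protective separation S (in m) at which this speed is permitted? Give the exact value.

S_min = 14077/4000 m = 3.5192 m

braking lasts T_s = (27/20)/1 = 1.3500 s
robot in T_r: 1.3500·0.0400 = 0.0540 m
robot covers 1.3500·1.3500 − ½·1.0000·1.3500² = 0.9113 m while stopping
person approaches 1.6000·(0.0400+1.3500) = 2.2240 m
residual clearance needed = 0.2500+0.0500+0.0300 = 0.3300 m
S_min ≈ 0.0540+0.9113+2.2240+0.3300  ⇒  S_min = 14077/4000 m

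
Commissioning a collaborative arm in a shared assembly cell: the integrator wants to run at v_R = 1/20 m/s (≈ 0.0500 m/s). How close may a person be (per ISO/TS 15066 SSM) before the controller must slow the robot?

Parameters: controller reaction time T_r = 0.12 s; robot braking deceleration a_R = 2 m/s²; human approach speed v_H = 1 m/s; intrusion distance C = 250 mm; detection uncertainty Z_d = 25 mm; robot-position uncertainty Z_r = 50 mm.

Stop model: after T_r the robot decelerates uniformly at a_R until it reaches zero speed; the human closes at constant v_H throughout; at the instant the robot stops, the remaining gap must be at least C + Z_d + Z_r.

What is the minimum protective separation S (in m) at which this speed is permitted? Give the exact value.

S_min = 3813/8000 m = 0.4766 m

braking lasts T_s = (1/20)/2 = 0.0250 s
robot in T_r: 0.0500·0.1200 = 0.0060 m
robot covers 0.0500·0.0250 − ½·2.0000·0.0250² = 0.0006 m while stopping
human closes 1.0000·0.1450 = 0.1450 m
C+Z_d+Z_r = 0.2500+0.0250+0.0500 = 0.3250 m
S_min ≈ 0.0060+0.0006+0.1450+0.3250  ⇒  S_min = 3813/8000 m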